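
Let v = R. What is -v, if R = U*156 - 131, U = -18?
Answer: 2939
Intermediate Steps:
R = -2939 (R = -18*156 - 131 = -2808 - 131 = -2939)
v = -2939
-v = -1*(-2939) = 2939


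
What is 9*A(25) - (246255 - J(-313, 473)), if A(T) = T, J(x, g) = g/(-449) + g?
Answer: -110255566/449 ≈ -2.4556e+5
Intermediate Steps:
J(x, g) = 448*g/449 (J(x, g) = -g/449 + g = 448*g/449)
9*A(25) - (246255 - J(-313, 473)) = 9*25 - (246255 - 448*473/449) = 225 - (246255 - 1*211904/449) = 225 - (246255 - 211904/449) = 225 - 1*110356591/449 = 225 - 110356591/449 = -110255566/449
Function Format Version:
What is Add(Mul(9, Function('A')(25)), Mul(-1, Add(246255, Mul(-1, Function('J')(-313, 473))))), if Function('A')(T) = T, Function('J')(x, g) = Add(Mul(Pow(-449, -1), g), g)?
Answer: Rational(-110255566, 449) ≈ -2.4556e+5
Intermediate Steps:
Function('J')(x, g) = Mul(Rational(448, 449), g) (Function('J')(x, g) = Add(Mul(Rational(-1, 449), g), g) = Mul(Rational(448, 449), g))
Add(Mul(9, Function('A')(25)), Mul(-1, Add(246255, Mul(-1, Function('J')(-313, 473))))) = Add(Mul(9, 25), Mul(-1, Add(246255, Mul(-1, Mul(Rational(448, 449), 473))))) = Add(225, Mul(-1, Add(246255, Mul(-1, Rational(211904, 449))))) = Add(225, Mul(-1, Add(246255, Rational(-211904, 449)))) = Add(225, Mul(-1, Rational(110356591, 449))) = Add(225, Rational(-110356591, 449)) = Rational(-110255566, 449)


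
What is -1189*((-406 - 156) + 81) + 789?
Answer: 572698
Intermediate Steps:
-1189*((-406 - 156) + 81) + 789 = -1189*(-562 + 81) + 789 = -1189*(-481) + 789 = 571909 + 789 = 572698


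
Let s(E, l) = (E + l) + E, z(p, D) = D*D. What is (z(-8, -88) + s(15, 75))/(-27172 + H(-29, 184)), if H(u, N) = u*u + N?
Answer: -7849/26147 ≈ -0.30019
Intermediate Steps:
H(u, N) = N + u² (H(u, N) = u² + N = N + u²)
z(p, D) = D²
s(E, l) = l + 2*E
(z(-8, -88) + s(15, 75))/(-27172 + H(-29, 184)) = ((-88)² + (75 + 2*15))/(-27172 + (184 + (-29)²)) = (7744 + (75 + 30))/(-27172 + (184 + 841)) = (7744 + 105)/(-27172 + 1025) = 7849/(-26147) = 7849*(-1/26147) = -7849/26147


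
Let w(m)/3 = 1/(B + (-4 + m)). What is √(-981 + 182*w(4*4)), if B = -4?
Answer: I*√3651/2 ≈ 30.212*I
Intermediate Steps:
w(m) = 3/(-8 + m) (w(m) = 3/(-4 + (-4 + m)) = 3/(-8 + m))
√(-981 + 182*w(4*4)) = √(-981 + 182*(3/(-8 + 4*4))) = √(-981 + 182*(3/(-8 + 16))) = √(-981 + 182*(3/8)) = √(-981 + 273/4) = √(-3651/4) = I*√3651/2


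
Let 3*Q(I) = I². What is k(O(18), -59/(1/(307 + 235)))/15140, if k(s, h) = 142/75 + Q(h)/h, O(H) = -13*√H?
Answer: -66609/94625 ≈ -0.70393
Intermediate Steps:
Q(I) = I²/3
k(s, h) = 142/75 + h/3 (k(s, h) = 142/75 + (h²/3)/h = 142*(1/75) + h/3 = 142/75 + h/3)
k(O(18), -59/(1/(307 + 235)))/15140 = (142/75 + (-59/(1/(307 + 235)))/3)/15140 = (142/75 + (-59/(1/542))/3)*(1/15140) = (142/75 + (-59/1/542)/3)*(1/15140) = (142/75 + (-59*542)/3)*(1/15140) = (142/75 + (⅓)*(-31978))*(1/15140) = (142/75 - 31978/3)*(1/15140) = -266436/25*1/15140 = -66609/94625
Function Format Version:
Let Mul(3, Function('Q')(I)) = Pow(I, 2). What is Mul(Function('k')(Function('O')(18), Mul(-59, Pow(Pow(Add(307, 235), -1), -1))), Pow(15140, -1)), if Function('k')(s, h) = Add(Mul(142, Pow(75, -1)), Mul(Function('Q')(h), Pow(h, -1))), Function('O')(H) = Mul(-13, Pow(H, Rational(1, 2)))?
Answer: Rational(-66609, 94625) ≈ -0.70393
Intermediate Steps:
Function('Q')(I) = Mul(Rational(1, 3), Pow(I, 2))
Function('k')(s, h) = Add(Rational(142, 75), Mul(Rational(1, 3), h)) (Function('k')(s, h) = Add(Mul(142, Pow(75, -1)), Mul(Mul(Rational(1, 3), Pow(h, 2)), Pow(h, -1))) = Add(Mul(142, Rational(1, 75)), Mul(Rational(1, 3), h)) = Add(Rational(142, 75), Mul(Rational(1, 3), h)))
Mul(Function('k')(Function('O')(18), Mul(-59, Pow(Pow(Add(307, 235), -1), -1))), Pow(15140, -1)) = Mul(Add(Rational(142, 75), Mul(Rational(1, 3), Mul(-59, Pow(Pow(Add(307, 235), -1), -1)))), Pow(15140, -1)) = Mul(Add(Rational(142, 75), Mul(Rational(1, 3), Mul(-59, Pow(Pow(542, -1), -1)))), Rational(1, 15140)) = Mul(Add(Rational(142, 75), Mul(Rational(1, 3), Mul(-59, Pow(Rational(1, 542), -1)))), Rational(1, 15140)) = Mul(Add(Rational(142, 75), Mul(Rational(1, 3), Mul(-59, 542))), Rational(1, 15140)) = Mul(Add(Rational(142, 75), Mul(Rational(1, 3), -31978)), Rational(1, 15140)) = Mul(Add(Rational(142, 75), Rational(-31978, 3)), Rational(1, 15140)) = Mul(Rational(-266436, 25), Rational(1, 15140)) = Rational(-66609, 94625)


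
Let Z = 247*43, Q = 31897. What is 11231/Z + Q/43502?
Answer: 827348999/462034742 ≈ 1.7907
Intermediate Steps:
Z = 10621
11231/Z + Q/43502 = 11231/10621 + 31897/43502 = 827348999/462034742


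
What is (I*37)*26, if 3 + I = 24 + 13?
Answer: 32708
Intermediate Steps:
I = 34 (I = -3 + (24 + 13) = -3 + 37 = 34)
(I*37)*26 = (34*37)*26 = 1258*26 = 32708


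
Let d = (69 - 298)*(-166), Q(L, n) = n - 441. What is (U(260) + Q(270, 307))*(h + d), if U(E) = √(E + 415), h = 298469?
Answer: -45088722 + 5047245*√3 ≈ -3.6347e+7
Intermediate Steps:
U(E) = √(415 + E)
Q(L, n) = -441 + n
d = 38014 (d = -229*(-166) = 38014)
(U(260) + Q(270, 307))*(h + d) = (√(415 + 260) + (-441 + 307))*(298469 + 38014) = (√675 - 134)*336483 = (15*√3 - 134)*336483 = (-134 + 15*√3)*336483 = -45088722 + 5047245*√3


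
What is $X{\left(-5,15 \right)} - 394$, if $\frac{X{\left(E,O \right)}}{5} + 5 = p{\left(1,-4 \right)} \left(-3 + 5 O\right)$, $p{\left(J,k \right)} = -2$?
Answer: $-1139$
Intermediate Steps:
$X{\left(E,O \right)} = 5 - 50 O$ ($X{\left(E,O \right)} = -25 + 5 \left(- 2 \left(-3 + 5 O\right)\right) = -25 + 5 \left(6 - 10 O\right) = -25 - \left(-30 + 50 O\right) = 5 - 50 O$)
$X{\left(-5,15 \right)} - 394 = \left(5 - 750\right) - 394 = -745 - 394 = -1139$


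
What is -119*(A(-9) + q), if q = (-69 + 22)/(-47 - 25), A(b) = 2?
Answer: -22729/72 ≈ -315.68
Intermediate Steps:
q = 47/72 (q = -47/(-72) = -47*(-1/72) = 47/72 ≈ 0.65278)
-119*(A(-9) + q) = -119*(2 + 47/72) = -119*191/72 = -22729/72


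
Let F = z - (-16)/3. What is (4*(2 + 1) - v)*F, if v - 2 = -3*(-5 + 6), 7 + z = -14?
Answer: -611/3 ≈ -203.67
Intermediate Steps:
z = -21 (z = -7 - 14 = -21)
v = -1 (v = 2 - 3*(-5 + 6) = 2 - 3*1 = 2 - 3 = -1)
F = -47/3 (F = -21 - (-16)/3 = -21 - 1*(-16/3) = -21 + 16/3 = -47/3 ≈ -15.667)
(4*(2 + 1) - v)*F = (4*(2 + 1) - 1*(-1))*(-47/3) = (4*3 + 1)*(-47/3) = (12 + 1)*(-47/3) = 13*(-47/3) = -611/3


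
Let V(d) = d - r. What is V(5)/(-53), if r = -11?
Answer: -16/53 ≈ -0.30189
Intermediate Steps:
V(d) = 11 + d (V(d) = d - 1*(-11) = d + 11 = 11 + d)
V(5)/(-53) = (11 + 5)/(-53) = -1/53*16 = -16/53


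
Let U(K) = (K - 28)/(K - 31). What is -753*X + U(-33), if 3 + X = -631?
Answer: 30553789/64 ≈ 4.7740e+5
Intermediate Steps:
U(K) = (-28 + K)/(-31 + K)
X = -634 (X = -3 - 631 = -634)
-753*X + U(-33) = -753*(-634) + (-28 - 33)/(-31 - 33) = 477402 - 61/(-64) = 477402 - 1/64*(-61) = 477402 + 61/64 = 30553789/64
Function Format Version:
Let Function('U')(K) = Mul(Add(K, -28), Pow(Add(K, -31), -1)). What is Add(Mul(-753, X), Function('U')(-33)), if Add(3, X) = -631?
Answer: Rational(30553789, 64) ≈ 4.7740e+5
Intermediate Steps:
Function('U')(K) = Mul(Pow(Add(-31, K), -1), Add(-28, K)) (Function('U')(K) = Mul(Add(-28, K), Pow(Add(-31, K), -1)) = Mul(Pow(Add(-31, K), -1), Add(-28, K)))
X = -634 (X = Add(-3, -631) = -634)
Add(Mul(-753, X), Function('U')(-33)) = Add(Mul(-753, -634), Mul(Pow(Add(-31, -33), -1), Add(-28, -33))) = Add(477402, Mul(Pow(-64, -1), -61)) = Add(477402, Mul(Rational(-1, 64), -61)) = Add(477402, Rational(61, 64)) = Rational(30553789, 64)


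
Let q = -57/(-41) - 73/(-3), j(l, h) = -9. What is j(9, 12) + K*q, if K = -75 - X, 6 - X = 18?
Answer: -66813/41 ≈ -1629.6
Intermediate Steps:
X = -12 (X = 6 - 1*18 = 6 - 18 = -12)
K = -63 (K = -75 - 1*(-12) = -75 + 12 = -63)
q = 3164/123 (q = -57*(-1/41) - 73*(-1/3) = 57/41 + 73/3 = 3164/123 ≈ 25.724)
j(9, 12) + K*q = -9 - 63*3164/123 = -9 - 66444/41 = -66813/41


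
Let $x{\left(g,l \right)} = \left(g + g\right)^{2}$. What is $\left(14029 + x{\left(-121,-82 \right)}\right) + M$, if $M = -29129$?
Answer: $43464$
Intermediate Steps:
$x{\left(g,l \right)} = 4 g^{2}$ ($x{\left(g,l \right)} = \left(2 g\right)^{2} = 4 g^{2}$)
$\left(14029 + x{\left(-121,-82 \right)}\right) + M = \left(14029 + 4 \left(-121\right)^{2}\right) - 29129 = \left(14029 + 4 \cdot 14641\right) - 29129 = \left(14029 + 58564\right) - 29129 = 72593 - 29129 = 43464$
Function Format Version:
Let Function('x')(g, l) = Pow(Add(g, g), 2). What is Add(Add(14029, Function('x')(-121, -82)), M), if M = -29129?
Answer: 43464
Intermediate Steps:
Function('x')(g, l) = Mul(4, Pow(g, 2)) (Function('x')(g, l) = Pow(Mul(2, g), 2) = Mul(4, Pow(g, 2)))
Add(Add(14029, Function('x')(-121, -82)), M) = Add(Add(14029, Mul(4, Pow(-121, 2))), -29129) = Add(Add(14029, Mul(4, 14641)), -29129) = Add(Add(14029, 58564), -29129) = Add(72593, -29129) = 43464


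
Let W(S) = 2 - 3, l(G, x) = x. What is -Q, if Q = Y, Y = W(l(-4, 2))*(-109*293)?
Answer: -31937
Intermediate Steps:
W(S) = -1
Y = 31937 (Y = -(-109)*293 = -1*(-31937) = 31937)
Q = 31937
-Q = -1*31937 = -31937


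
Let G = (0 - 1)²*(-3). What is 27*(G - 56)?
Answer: -1593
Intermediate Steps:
G = -3 (G = (-1)²*(-3) = 1*(-3) = -3)
27*(G - 56) = 27*(-3 - 56) = 27*(-59) = -1593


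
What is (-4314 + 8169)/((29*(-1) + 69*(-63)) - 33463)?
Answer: -1285/12613 ≈ -0.10188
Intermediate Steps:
(-4314 + 8169)/((29*(-1) + 69*(-63)) - 33463) = 3855/((-29 - 4347) - 33463) = 3855/(-4376 - 33463) = 3855/(-37839) = 3855*(-1/37839) = -1285/12613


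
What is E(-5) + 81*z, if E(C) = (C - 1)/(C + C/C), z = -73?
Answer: -11823/2 ≈ -5911.5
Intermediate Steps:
E(C) = (-1 + C)/(1 + C) (E(C) = (-1 + C)/(C + 1) = (-1 + C)/(1 + C))
E(-5) + 81*z = (-1 - 5)/(1 - 5) + 81*(-73) = -6/(-4) - 5913 = -1/4*(-6) - 5913 = 3/2 - 5913 = -11823/2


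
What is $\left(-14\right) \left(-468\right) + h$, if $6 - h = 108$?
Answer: $6450$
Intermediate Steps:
$h = -102$ ($h = 6 - 108 = -102$)
$\left(-14\right) \left(-468\right) + h = \left(-14\right) \left(-468\right) - 102 = 6552 - 102 = 6450$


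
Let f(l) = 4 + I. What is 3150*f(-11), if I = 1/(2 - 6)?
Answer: 23625/2 ≈ 11813.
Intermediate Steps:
I = -¼ (I = 1/(-4) = -¼ ≈ -0.25000)
f(l) = 15/4 (f(l) = 4 - ¼ = 15/4)
3150*f(-11) = 3150*(15/4) = 23625/2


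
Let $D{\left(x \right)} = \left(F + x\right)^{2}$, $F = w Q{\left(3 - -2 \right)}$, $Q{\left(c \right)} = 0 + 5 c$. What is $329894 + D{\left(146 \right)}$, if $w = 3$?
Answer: $378735$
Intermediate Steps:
$Q{\left(c \right)} = 5 c$
$F = 75$ ($F = 3 \cdot 5 \left(3 - -2\right) = 3 \cdot 5 \left(3 + 2\right) = 3 \cdot 5 \cdot 5 = 3 \cdot 25 = 75$)
$D{\left(x \right)} = \left(75 + x\right)^{2}$
$329894 + D{\left(146 \right)} = 329894 + \left(75 + 146\right)^{2} = 329894 + 221^{2} = 329894 + 48841 = 378735$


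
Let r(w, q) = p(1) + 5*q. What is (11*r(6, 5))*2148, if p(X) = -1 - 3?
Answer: 496188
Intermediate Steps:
p(X) = -4
r(w, q) = -4 + 5*q
(11*r(6, 5))*2148 = (11*(-4 + 5*5))*2148 = (11*(-4 + 25))*2148 = (11*21)*2148 = 231*2148 = 496188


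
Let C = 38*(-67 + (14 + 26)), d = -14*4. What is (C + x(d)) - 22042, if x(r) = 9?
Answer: -23059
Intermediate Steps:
d = -56
C = -1026 (C = 38*(-67 + 40) = 38*(-27) = -1026)
(C + x(d)) - 22042 = (-1026 + 9) - 22042 = -1017 - 22042 = -23059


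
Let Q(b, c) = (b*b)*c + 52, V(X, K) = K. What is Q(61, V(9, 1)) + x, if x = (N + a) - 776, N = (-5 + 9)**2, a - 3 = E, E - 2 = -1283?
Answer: 1735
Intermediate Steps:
E = -1281 (E = 2 - 1283 = -1281)
a = -1278 (a = 3 - 1281 = -1278)
N = 16 (N = 4**2 = 16)
Q(b, c) = 52 + c*b**2 (Q(b, c) = b**2*c + 52 = c*b**2 + 52 = 52 + c*b**2)
x = -2038 (x = (16 - 1278) - 776 = -1262 - 776 = -2038)
Q(61, V(9, 1)) + x = (52 + 1*61**2) - 2038 = (52 + 1*3721) - 2038 = (52 + 3721) - 2038 = 3773 - 2038 = 1735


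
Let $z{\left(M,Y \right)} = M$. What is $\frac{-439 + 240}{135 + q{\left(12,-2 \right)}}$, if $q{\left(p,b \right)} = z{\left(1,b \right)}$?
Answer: $- \frac{199}{136} \approx -1.4632$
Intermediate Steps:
$q{\left(p,b \right)} = 1$
$\frac{-439 + 240}{135 + q{\left(12,-2 \right)}} = \frac{-439 + 240}{135 + 1} = - \frac{199}{136}$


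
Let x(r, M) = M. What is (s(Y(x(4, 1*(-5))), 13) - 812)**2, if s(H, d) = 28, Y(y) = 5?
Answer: 614656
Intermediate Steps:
(s(Y(x(4, 1*(-5))), 13) - 812)**2 = (28 - 812)**2 = (-784)**2 = 614656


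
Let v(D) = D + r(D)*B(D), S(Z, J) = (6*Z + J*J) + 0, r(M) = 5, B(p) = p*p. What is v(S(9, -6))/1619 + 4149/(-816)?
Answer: 8801403/440368 ≈ 19.986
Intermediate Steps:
B(p) = p²
S(Z, J) = J² + 6*Z (S(Z, J) = (6*Z + J²) + 0 = (J² + 6*Z) + 0 = J² + 6*Z)
v(D) = D + 5*D²
v(S(9, -6))/1619 + 4149/(-816) = (((-6)² + 6*9)*(1 + 5*((-6)² + 6*9)))/1619 + 4149/(-816) = ((36 + 54)*(1 + 5*(36 + 54)))*(1/1619) + 4149*(-1/816) = (90*(1 + 5*90))*(1/1619) - 1383/272 = (90*(1 + 450))*(1/1619) - 1383/272 = (90*451)*(1/1619) - 1383/272 = 40590*(1/1619) - 1383/272 = 40590/1619 - 1383/272 = 8801403/440368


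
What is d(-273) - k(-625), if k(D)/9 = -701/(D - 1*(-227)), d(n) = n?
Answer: -114963/398 ≈ -288.85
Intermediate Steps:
k(D) = -6309/(227 + D) (k(D) = 9*(-701/(D - 1*(-227))) = 9*(-701/(D + 227)) = 9*(-701/(227 + D)) = -6309/(227 + D))
d(-273) - k(-625) = -273 - (-6309)/(227 - 625) = -273 - (-6309)/(-398) = -273 - (-6309)*(-1)/398 = -273 - 1*6309/398 = -273 - 6309/398 = -114963/398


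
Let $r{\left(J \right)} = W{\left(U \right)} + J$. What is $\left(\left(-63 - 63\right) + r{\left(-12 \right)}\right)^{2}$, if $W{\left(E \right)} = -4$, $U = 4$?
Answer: $20164$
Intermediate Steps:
$r{\left(J \right)} = -4 + J$
$\left(\left(-63 - 63\right) + r{\left(-12 \right)}\right)^{2} = \left(\left(-63 - 63\right) - 16\right)^{2} = \left(-126 - 16\right)^{2} = \left(-142\right)^{2} = 20164$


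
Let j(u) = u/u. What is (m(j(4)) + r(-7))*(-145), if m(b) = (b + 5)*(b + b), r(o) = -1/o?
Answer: -12325/7 ≈ -1760.7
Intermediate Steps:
j(u) = 1
m(b) = 2*b*(5 + b) (m(b) = (5 + b)*(2*b) = 2*b*(5 + b))
(m(j(4)) + r(-7))*(-145) = (2*1*(5 + 1) - 1/(-7))*(-145) = (2*1*6 - 1*(-⅐))*(-145) = (12 + ⅐)*(-145) = (85/7)*(-145) = -12325/7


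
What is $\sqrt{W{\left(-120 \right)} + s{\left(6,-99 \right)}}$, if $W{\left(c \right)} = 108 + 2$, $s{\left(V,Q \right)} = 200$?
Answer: $\sqrt{310} \approx 17.607$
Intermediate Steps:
$W{\left(c \right)} = 110$
$\sqrt{W{\left(-120 \right)} + s{\left(6,-99 \right)}} = \sqrt{110 + 200} = \sqrt{310}$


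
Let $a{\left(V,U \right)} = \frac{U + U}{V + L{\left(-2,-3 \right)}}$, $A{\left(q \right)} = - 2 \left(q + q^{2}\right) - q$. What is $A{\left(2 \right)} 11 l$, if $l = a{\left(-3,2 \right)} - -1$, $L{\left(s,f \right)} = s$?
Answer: $- \frac{154}{5} \approx -30.8$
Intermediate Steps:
$A{\left(q \right)} = - 3 q - 2 q^{2}$ ($A{\left(q \right)} = \left(- 2 q - 2 q^{2}\right) - q = - 3 q - 2 q^{2}$)
$a{\left(V,U \right)} = \frac{2 U}{-2 + V}$ ($a{\left(V,U \right)} = \frac{U + U}{V - 2} = \frac{2 U}{-2 + V}$)
$l = \frac{1}{5}$ ($l = 2 \cdot 2 \frac{1}{-2 - 3} - -1 = 2 \cdot 2 \frac{1}{-5} + 1 = 2 \cdot 2 \left(- \frac{1}{5}\right) + 1 = - \frac{4}{5} + 1 = \frac{1}{5} \approx 0.2$)
$A{\left(2 \right)} 11 l = \left(-1\right) 2 \left(3 + 2 \cdot 2\right) 11 \cdot \frac{1}{5} = \left(-1\right) 2 \left(3 + 4\right) 11 \cdot \frac{1}{5} = \left(-1\right) 2 \cdot 7 \cdot 11 \cdot \frac{1}{5} = \left(-14\right) 11 \cdot \frac{1}{5} = \left(-154\right) \frac{1}{5} = - \frac{154}{5}$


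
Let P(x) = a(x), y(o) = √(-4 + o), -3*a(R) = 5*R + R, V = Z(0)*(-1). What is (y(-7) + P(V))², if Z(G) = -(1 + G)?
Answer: (2 - I*√11)² ≈ -7.0 - 13.266*I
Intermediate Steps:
Z(G) = -1 - G
V = 1 (V = (-1 - 1*0)*(-1) = (-1 + 0)*(-1) = -1*(-1) = 1)
a(R) = -2*R (a(R) = -(5*R + R)/3 = -2*R)
P(x) = -2*x
(y(-7) + P(V))² = (√(-4 - 7) - 2*1)² = (√(-11) - 2)² = (I*√11 - 2)² = (-2 + I*√11)²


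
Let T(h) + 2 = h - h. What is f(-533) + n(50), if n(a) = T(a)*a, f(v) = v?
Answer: -633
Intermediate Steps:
T(h) = -2 (T(h) = -2 + (h - h) = -2 + 0 = -2)
n(a) = -2*a
f(-533) + n(50) = -533 - 2*50 = -533 - 100 = -633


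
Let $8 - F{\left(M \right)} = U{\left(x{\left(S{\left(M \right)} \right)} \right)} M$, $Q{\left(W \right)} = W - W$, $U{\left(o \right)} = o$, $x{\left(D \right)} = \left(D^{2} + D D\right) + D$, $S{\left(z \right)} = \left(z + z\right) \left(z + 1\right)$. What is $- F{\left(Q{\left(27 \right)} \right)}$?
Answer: $-8$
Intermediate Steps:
$S{\left(z \right)} = 2 z \left(1 + z\right)$
$x{\left(D \right)} = D + 2 D^{2}$ ($x{\left(D \right)} = \left(D^{2} + D^{2}\right) + D = 2 D^{2} + D = D + 2 D^{2}$)
$Q{\left(W \right)} = 0$
$F{\left(M \right)} = 8 - 2 M^{2} \left(1 + M\right) \left(1 + 4 M \left(1 + M\right)\right)$ ($F{\left(M \right)} = 8 - 2 M \left(1 + M\right) \left(1 + 2 \cdot 2 M \left(1 + M\right)\right) M = 8 - 2 M \left(1 + M\right) \left(1 + 4 M \left(1 + M\right)\right) M = 8 - 2 M^{2} \left(1 + M\right) \left(1 + 4 M \left(1 + M\right)\right)$)
$- F{\left(Q{\left(27 \right)} \right)} = - (8 - 2 \cdot 0^{2} \left(1 + 0\right) \left(1 + 4 \cdot 0 \left(1 + 0\right)\right)) = - (8 - 0 \cdot 1 \left(1 + 4 \cdot 0 \cdot 1\right)) = - (8 - 0 \cdot 1 \left(1 + 0\right)) = - (8 - 0 \cdot 1 \cdot 1) = - (8 + 0) = \left(-1\right) 8 = -8$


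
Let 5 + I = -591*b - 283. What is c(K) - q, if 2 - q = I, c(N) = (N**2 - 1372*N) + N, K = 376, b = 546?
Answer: -697096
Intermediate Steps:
c(N) = N**2 - 1371*N
I = -322974 (I = -5 + (-591*546 - 283) = -5 + (-322686 - 283) = -5 - 322969 = -322974)
q = 322976 (q = 2 - 1*(-322974) = 2 + 322974 = 322976)
c(K) - q = 376*(-1371 + 376) - 1*322976 = 376*(-995) - 322976 = -374120 - 322976 = -697096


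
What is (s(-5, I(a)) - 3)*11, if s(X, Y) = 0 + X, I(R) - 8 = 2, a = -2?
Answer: -88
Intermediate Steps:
I(R) = 10 (I(R) = 8 + 2 = 10)
s(X, Y) = X
(s(-5, I(a)) - 3)*11 = (-5 - 3)*11 = -8*11 = -88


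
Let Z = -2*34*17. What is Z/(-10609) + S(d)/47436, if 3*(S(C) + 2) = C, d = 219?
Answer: 55589255/503248524 ≈ 0.11046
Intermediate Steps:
Z = -1156 (Z = -68*17 = -1156)
S(C) = -2 + C/3
Z/(-10609) + S(d)/47436 = -1156/(-10609) + (-2 + (1/3)*219)/47436 = -1156*(-1/10609) + (-2 + 73)*(1/47436) = 1156/10609 + 71*(1/47436) = 1156/10609 + 71/47436 = 55589255/503248524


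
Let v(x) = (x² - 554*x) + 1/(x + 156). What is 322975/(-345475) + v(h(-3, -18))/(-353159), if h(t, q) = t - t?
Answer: -4211502655/4504896204 ≈ -0.93487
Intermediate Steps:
h(t, q) = 0
v(x) = x² + 1/(156 + x) - 554*x (v(x) = (x² - 554*x) + 1/(156 + x) = x² + 1/(156 + x) - 554*x)
322975/(-345475) + v(h(-3, -18))/(-353159) = 322975/(-345475) + ((1 + 0³ - 86424*0 - 398*0²)/(156 + 0))/(-353159) = 322975*(-1/345475) + ((1 + 0 + 0 - 398*0)/156)*(-1/353159) = -12919/13819 + ((1 + 0 + 0 + 0)/156)*(-1/353159) = -12919/13819 + ((1/156)*1)*(-1/353159) = -12919/13819 + (1/156)*(-1/353159) = -12919/13819 - 1/55092804 = -4211502655/4504896204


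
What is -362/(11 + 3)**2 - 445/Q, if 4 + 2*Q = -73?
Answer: 10469/1078 ≈ 9.7115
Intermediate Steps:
Q = -77/2 (Q = -2 + (1/2)*(-73) = -2 - 73/2 = -77/2 ≈ -38.500)
-362/(11 + 3)**2 - 445/Q = -362/(11 + 3)**2 - 445/(-77/2) = -362/(14**2) - 445*(-2/77) = -362/196 + 890/77 = -362*1/196 + 890/77 = -181/98 + 890/77 = 10469/1078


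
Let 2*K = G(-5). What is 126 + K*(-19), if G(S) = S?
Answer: 347/2 ≈ 173.50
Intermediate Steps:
K = -5/2 (K = (½)*(-5) = -5/2 ≈ -2.5000)
126 + K*(-19) = 126 - 5/2*(-19) = 126 + 95/2 = 347/2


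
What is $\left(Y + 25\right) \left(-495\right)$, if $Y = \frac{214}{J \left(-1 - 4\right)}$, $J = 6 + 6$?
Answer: $- \frac{21219}{2} \approx -10610.0$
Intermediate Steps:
$J = 12$
$Y = - \frac{107}{30}$ ($Y = \frac{214}{12 \left(-1 - 4\right)} = \frac{214}{12 \left(-5\right)} = \frac{214}{-60} = 214 \left(- \frac{1}{60}\right) = - \frac{107}{30} \approx -3.5667$)
$\left(Y + 25\right) \left(-495\right) = \left(- \frac{107}{30} + 25\right) \left(-495\right) = \frac{643}{30} \left(-495\right) = - \frac{21219}{2}$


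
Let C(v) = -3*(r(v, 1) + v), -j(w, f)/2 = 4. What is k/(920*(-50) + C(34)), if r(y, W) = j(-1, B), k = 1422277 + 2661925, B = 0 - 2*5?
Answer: -2042101/23039 ≈ -88.637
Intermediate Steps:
B = -10 (B = 0 - 10 = -10)
k = 4084202
j(w, f) = -8 (j(w, f) = -2*4 = -8)
r(y, W) = -8
C(v) = 24 - 3*v (C(v) = -3*(-8 + v) = 24 - 3*v)
k/(920*(-50) + C(34)) = 4084202/(920*(-50) + (24 - 3*34)) = 4084202/(-46000 + (24 - 102)) = 4084202/(-46000 - 78) = 4084202/(-46078) = 4084202*(-1/46078) = -2042101/23039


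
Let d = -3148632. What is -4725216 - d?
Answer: -1576584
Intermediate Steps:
-4725216 - d = -4725216 - 1*(-3148632) = -4725216 + 3148632 = -1576584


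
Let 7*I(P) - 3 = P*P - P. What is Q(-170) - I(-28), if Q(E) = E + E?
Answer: -3195/7 ≈ -456.43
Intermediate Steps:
I(P) = 3/7 - P/7 + P²/7 (I(P) = 3/7 + (P*P - P)/7 = 3/7 + (P² - P)/7 = 3/7 + (-P/7 + P²/7) = 3/7 - P/7 + P²/7)
Q(E) = 2*E
Q(-170) - I(-28) = 2*(-170) - (3/7 - ⅐*(-28) + (⅐)*(-28)²) = -340 - (3/7 + 4 + (⅐)*784) = -340 - (3/7 + 4 + 112) = -340 - 1*815/7 = -340 - 815/7 = -3195/7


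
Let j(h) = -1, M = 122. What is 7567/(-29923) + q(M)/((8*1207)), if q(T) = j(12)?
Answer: -3178125/12562456 ≈ -0.25299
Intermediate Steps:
q(T) = -1
7567/(-29923) + q(M)/((8*1207)) = 7567/(-29923) - 1/(8*1207) = 7567*(-1/29923) - 1/9656 = -329/1301 - 1*1/9656 = -329/1301 - 1/9656 = -3178125/12562456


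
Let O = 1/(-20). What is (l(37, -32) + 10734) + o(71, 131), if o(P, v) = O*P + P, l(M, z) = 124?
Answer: 218509/20 ≈ 10925.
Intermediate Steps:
O = -1/20 ≈ -0.050000
o(P, v) = 19*P/20 (o(P, v) = -P/20 + P = 19*P/20)
(l(37, -32) + 10734) + o(71, 131) = (124 + 10734) + (19/20)*71 = 10858 + 1349/20 = 218509/20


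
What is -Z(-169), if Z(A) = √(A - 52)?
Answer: -I*√221 ≈ -14.866*I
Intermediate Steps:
Z(A) = √(-52 + A)
-Z(-169) = -√(-52 - 169) = -√(-221) = -I*√221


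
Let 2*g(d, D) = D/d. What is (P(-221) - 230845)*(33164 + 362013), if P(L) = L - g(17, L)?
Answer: -182618800063/2 ≈ -9.1309e+10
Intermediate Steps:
g(d, D) = D/(2*d) (g(d, D) = (D/d)/2 = D/(2*d))
P(L) = 33*L/34 (P(L) = L - L/(2*17) = L - L/34 = 33*L/34)
(P(-221) - 230845)*(33164 + 362013) = ((33/34)*(-221) - 230845)*(33164 + 362013) = (-429/2 - 230845)*395177 = -462119/2*395177 = -182618800063/2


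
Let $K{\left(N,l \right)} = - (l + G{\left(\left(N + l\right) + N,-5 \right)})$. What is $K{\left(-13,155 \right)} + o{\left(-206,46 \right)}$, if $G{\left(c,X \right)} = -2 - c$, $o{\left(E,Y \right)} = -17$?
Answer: $-41$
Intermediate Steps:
$K{\left(N,l \right)} = 2 + 2 N$ ($K{\left(N,l \right)} = - (l - \left(2 + l + 2 N\right)) = - (-2 - 2 N) = 2 + 2 N$)
$K{\left(-13,155 \right)} + o{\left(-206,46 \right)} = \left(2 + 2 \left(-13\right)\right) - 17 = \left(2 - 26\right) - 17 = -24 - 17 = -41$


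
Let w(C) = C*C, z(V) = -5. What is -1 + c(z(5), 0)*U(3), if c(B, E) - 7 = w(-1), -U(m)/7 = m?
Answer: -169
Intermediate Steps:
U(m) = -7*m
w(C) = C²
c(B, E) = 8 (c(B, E) = 7 + (-1)² = 7 + 1 = 8)
-1 + c(z(5), 0)*U(3) = -1 + 8*(-7*3) = -1 + 8*(-21) = -1 - 168 = -169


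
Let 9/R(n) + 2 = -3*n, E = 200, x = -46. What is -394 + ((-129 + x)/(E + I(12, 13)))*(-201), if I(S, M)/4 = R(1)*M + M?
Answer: -45391/264 ≈ -171.94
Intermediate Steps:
R(n) = 9/(-2 - 3*n)
I(S, M) = -16*M/5 (I(S, M) = 4*((-9/(2 + 3*1))*M + M) = 4*((-9/(2 + 3))*M + M) = 4*((-9/5)*M + M) = 4*((-9*⅕)*M + M) = 4*(-9*M/5 + M) = 4*(-4*M/5) = -16*M/5)
-394 + ((-129 + x)/(E + I(12, 13)))*(-201) = -394 + ((-129 - 46)/(200 - 16/5*13))*(-201) = -394 - 175/(200 - 208/5)*(-201) = -394 - 175/792/5*(-201) = -394 - 175*5/792*(-201) = -394 - 875/792*(-201) = -394 + 58625/264 = -45391/264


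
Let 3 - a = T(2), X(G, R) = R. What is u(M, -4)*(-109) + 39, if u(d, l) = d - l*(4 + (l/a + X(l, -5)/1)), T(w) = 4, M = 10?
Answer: -2359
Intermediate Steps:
a = -1 (a = 3 - 1*4 = 3 - 4 = -1)
u(d, l) = d - l*(-1 - l) (u(d, l) = d - l*(4 + (l/(-1) - 5/1)) = d - l*(4 + (l*(-1) - 5*1)) = d - l*(4 + (-l - 5)) = d - l*(4 + (-5 - l)) = d - l*(-1 - l))
u(M, -4)*(-109) + 39 = (10 - 4 + (-4)**2)*(-109) + 39 = (10 - 4 + 16)*(-109) + 39 = 22*(-109) + 39 = -2398 + 39 = -2359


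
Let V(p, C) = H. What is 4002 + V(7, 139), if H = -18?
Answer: 3984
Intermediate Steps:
V(p, C) = -18
4002 + V(7, 139) = 4002 - 18 = 3984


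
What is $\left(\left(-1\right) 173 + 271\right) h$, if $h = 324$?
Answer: $31752$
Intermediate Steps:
$\left(\left(-1\right) 173 + 271\right) h = \left(\left(-1\right) 173 + 271\right) 324 = \left(-173 + 271\right) 324 = 98 \cdot 324 = 31752$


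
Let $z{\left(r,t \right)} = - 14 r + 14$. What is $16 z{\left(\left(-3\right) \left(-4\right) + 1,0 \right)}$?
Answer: $-2688$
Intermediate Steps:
$z{\left(r,t \right)} = 14 - 14 r$
$16 z{\left(\left(-3\right) \left(-4\right) + 1,0 \right)} = 16 \left(14 - 14 \left(\left(-3\right) \left(-4\right) + 1\right)\right) = 16 \left(14 - 14 \left(12 + 1\right)\right) = 16 \left(14 - 182\right) = 16 \left(-168\right) = -2688$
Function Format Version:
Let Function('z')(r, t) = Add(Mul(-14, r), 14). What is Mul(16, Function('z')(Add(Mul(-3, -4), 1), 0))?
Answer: -2688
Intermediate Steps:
Function('z')(r, t) = Add(14, Mul(-14, r))
Mul(16, Function('z')(Add(Mul(-3, -4), 1), 0)) = Mul(16, Add(14, Mul(-14, Add(Mul(-3, -4), 1)))) = Mul(16, Add(14, Mul(-14, Add(12, 1)))) = Mul(16, Add(14, Mul(-14, 13))) = Mul(16, Add(14, -182)) = Mul(16, -168) = -2688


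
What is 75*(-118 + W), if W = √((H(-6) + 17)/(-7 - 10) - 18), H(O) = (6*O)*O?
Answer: -8850 + 525*I*√187/17 ≈ -8850.0 + 422.31*I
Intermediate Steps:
H(O) = 6*O²
W = 7*I*√187/17 (W = √((6*(-6)² + 17)/(-7 - 10) - 18) = √((6*36 + 17)/(-17) - 18) = √((216 + 17)*(-1/17) - 18) = √(233*(-1/17) - 18) = √(-233/17 - 18) = √(-539/17) = 7*I*√187/17 ≈ 5.6308*I)
75*(-118 + W) = 75*(-118 + 7*I*√187/17) = -8850 + 525*I*√187/17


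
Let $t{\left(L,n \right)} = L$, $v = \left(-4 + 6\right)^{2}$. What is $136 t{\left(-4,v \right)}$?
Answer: $-544$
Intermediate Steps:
$v = 4$ ($v = 2^{2} = 4$)
$136 t{\left(-4,v \right)} = 136 \left(-4\right) = -544$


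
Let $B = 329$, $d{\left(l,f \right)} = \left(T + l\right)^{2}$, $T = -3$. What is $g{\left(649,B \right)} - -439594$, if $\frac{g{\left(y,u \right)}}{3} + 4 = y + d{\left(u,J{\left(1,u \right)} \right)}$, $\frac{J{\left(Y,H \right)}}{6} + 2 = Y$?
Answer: $760357$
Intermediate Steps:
$J{\left(Y,H \right)} = -12 + 6 Y$
$d{\left(l,f \right)} = \left(-3 + l\right)^{2}$
$g{\left(y,u \right)} = -12 + 3 y + 3 \left(-3 + u\right)^{2}$ ($g{\left(y,u \right)} = -12 + 3 \left(y + \left(-3 + u\right)^{2}\right) = -12 + \left(3 y + 3 \left(-3 + u\right)^{2}\right) = -12 + 3 y + 3 \left(-3 + u\right)^{2}$)
$g{\left(649,B \right)} - -439594 = \left(-12 + 3 \cdot 649 + 3 \left(-3 + 329\right)^{2}\right) - -439594 = \left(-12 + 1947 + 3 \cdot 326^{2}\right) + 439594 = \left(-12 + 1947 + 3 \cdot 106276\right) + 439594 = \left(-12 + 1947 + 318828\right) + 439594 = 320763 + 439594 = 760357$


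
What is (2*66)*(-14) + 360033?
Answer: 358185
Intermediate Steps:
(2*66)*(-14) + 360033 = 132*(-14) + 360033 = -1848 + 360033 = 358185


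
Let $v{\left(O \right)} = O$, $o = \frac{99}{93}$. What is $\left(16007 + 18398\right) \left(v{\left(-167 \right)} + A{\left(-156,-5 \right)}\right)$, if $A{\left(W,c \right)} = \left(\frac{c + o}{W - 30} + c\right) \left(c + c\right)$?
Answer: $- \frac{11626172005}{2883} \approx -4.0327 \cdot 10^{6}$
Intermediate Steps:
$o = \frac{33}{31}$ ($o = 99 \cdot \frac{1}{93} = \frac{33}{31} \approx 1.0645$)
$A{\left(W,c \right)} = 2 c \left(c + \frac{\frac{33}{31} + c}{-30 + W}\right)$ ($A{\left(W,c \right)} = \left(\frac{c + \frac{33}{31}}{W - 30} + c\right) \left(c + c\right) = \left(\frac{\frac{33}{31} + c}{-30 + W} + c\right) 2 c = \left(c + \frac{\frac{33}{31} + c}{-30 + W}\right) 2 c = 2 c \left(c + \frac{\frac{33}{31} + c}{-30 + W}\right)$)
$\left(16007 + 18398\right) \left(v{\left(-167 \right)} + A{\left(-156,-5 \right)}\right) = \left(16007 + 18398\right) \left(-167 + \frac{2}{31} \left(-5\right) \frac{1}{-30 - 156} \left(33 - -4495 + 31 \left(-156\right) \left(-5\right)\right)\right) = 34405 \left(-167 + \frac{2}{31} \left(-5\right) \frac{1}{-186} \left(33 + 4495 + 24180\right)\right) = 34405 \left(-167 + \frac{2}{31} \left(-5\right) \left(- \frac{1}{186}\right) 28708\right) = 34405 \left(-167 + \frac{143540}{2883}\right) = 34405 \left(- \frac{337921}{2883}\right) = - \frac{11626172005}{2883}$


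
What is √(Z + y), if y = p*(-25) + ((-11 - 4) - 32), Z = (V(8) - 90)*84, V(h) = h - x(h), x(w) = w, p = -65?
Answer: I*√5982 ≈ 77.343*I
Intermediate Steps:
V(h) = 0 (V(h) = h - h = 0)
Z = -7560 (Z = (0 - 90)*84 = -90*84 = -7560)
y = 1578 (y = -65*(-25) + ((-11 - 4) - 32) = 1625 + (-15 - 32) = 1625 - 47 = 1578)
√(Z + y) = √(-7560 + 1578) = √(-5982) = I*√5982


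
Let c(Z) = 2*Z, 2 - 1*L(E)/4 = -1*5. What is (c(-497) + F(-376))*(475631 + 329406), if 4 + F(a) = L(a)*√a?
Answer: -803426926 + 45082072*I*√94 ≈ -8.0343e+8 + 4.3709e+8*I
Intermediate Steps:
L(E) = 28 (L(E) = 8 - (-4)*5 = 8 - 4*(-5) = 8 + 20 = 28)
F(a) = -4 + 28*√a
(c(-497) + F(-376))*(475631 + 329406) = (2*(-497) + (-4 + 28*√(-376)))*(475631 + 329406) = (-994 + (-4 + 28*(2*I*√94)))*805037 = (-994 + (-4 + 56*I*√94))*805037 = (-998 + 56*I*√94)*805037 = -803426926 + 45082072*I*√94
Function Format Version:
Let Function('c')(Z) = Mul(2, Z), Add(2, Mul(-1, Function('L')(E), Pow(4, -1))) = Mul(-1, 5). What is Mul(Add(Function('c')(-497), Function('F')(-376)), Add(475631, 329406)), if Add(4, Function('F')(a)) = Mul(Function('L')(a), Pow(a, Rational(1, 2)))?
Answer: Add(-803426926, Mul(45082072, I, Pow(94, Rational(1, 2)))) ≈ Add(-8.0343e+8, Mul(4.3709e+8, I))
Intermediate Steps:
Function('L')(E) = 28 (Function('L')(E) = Add(8, Mul(-4, Mul(-1, 5))) = Add(8, Mul(-4, -5)) = Add(8, 20) = 28)
Function('F')(a) = Add(-4, Mul(28, Pow(a, Rational(1, 2))))
Mul(Add(Function('c')(-497), Function('F')(-376)), Add(475631, 329406)) = Mul(Add(Mul(2, -497), Add(-4, Mul(28, Pow(-376, Rational(1, 2))))), Add(475631, 329406)) = Mul(Add(-994, Add(-4, Mul(28, Mul(2, I, Pow(94, Rational(1, 2)))))), 805037) = Mul(Add(-994, Add(-4, Mul(56, I, Pow(94, Rational(1, 2))))), 805037) = Mul(Add(-998, Mul(56, I, Pow(94, Rational(1, 2)))), 805037) = Add(-803426926, Mul(45082072, I, Pow(94, Rational(1, 2))))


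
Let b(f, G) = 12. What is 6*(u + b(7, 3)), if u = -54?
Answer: -252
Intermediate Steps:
6*(u + b(7, 3)) = 6*(-54 + 12) = 6*(-42) = -252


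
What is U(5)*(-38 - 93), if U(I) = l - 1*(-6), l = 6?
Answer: -1572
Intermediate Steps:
U(I) = 12 (U(I) = 6 - 1*(-6) = 6 + 6 = 12)
U(5)*(-38 - 93) = 12*(-38 - 93) = 12*(-131) = -1572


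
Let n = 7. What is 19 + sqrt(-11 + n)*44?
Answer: 19 + 88*I ≈ 19.0 + 88.0*I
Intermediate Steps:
19 + sqrt(-11 + n)*44 = 19 + sqrt(-11 + 7)*44 = 19 + sqrt(-4)*44 = 19 + (2*I)*44 = 19 + 88*I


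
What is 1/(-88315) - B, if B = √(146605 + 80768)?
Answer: -1/88315 - √227373 ≈ -476.84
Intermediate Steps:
B = √227373 ≈ 476.84
1/(-88315) - B = 1/(-88315) - √227373 = -1/88315 - √227373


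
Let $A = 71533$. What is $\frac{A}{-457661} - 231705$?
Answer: $- \frac{106042413538}{457661} \approx -2.3171 \cdot 10^{5}$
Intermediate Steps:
$\frac{A}{-457661} - 231705 = \frac{71533}{-457661} - 231705 = 71533 \left(- \frac{1}{457661}\right) - 231705 = - \frac{71533}{457661} - 231705 = - \frac{106042413538}{457661}$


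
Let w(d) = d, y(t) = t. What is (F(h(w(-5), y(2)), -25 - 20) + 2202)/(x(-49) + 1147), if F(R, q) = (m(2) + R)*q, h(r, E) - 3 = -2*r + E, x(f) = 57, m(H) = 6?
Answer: 1257/1204 ≈ 1.0440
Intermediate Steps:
h(r, E) = 3 + E - 2*r (h(r, E) = 3 + (-2*r + E) = 3 + (E - 2*r) = 3 + E - 2*r)
F(R, q) = q*(6 + R) (F(R, q) = (6 + R)*q = q*(6 + R))
(F(h(w(-5), y(2)), -25 - 20) + 2202)/(x(-49) + 1147) = ((-25 - 20)*(6 + (3 + 2 - 2*(-5))) + 2202)/(57 + 1147) = (-45*(6 + (3 + 2 + 10)) + 2202)/1204 = (-45*(6 + 15) + 2202)*(1/1204) = (-45*21 + 2202)*(1/1204) = (-945 + 2202)*(1/1204) = 1257*(1/1204) = 1257/1204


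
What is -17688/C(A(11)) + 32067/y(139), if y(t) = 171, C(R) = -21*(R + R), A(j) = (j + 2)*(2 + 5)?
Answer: 2325643/12103 ≈ 192.15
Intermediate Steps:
A(j) = 14 + 7*j (A(j) = (2 + j)*7 = 14 + 7*j)
C(R) = -42*R
-17688/C(A(11)) + 32067/y(139) = -17688*(-1/(42*(14 + 7*11))) + 32067/171 = -17688*(-1/(42*(14 + 77))) + 32067*(1/171) = -17688/((-42*91)) + 3563/19 = -17688/(-3822) + 3563/19 = -17688*(-1/3822) + 3563/19 = 2948/637 + 3563/19 = 2325643/12103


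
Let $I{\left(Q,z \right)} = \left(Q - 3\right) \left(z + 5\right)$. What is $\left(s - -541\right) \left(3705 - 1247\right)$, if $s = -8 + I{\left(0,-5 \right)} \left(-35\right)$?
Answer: $1310114$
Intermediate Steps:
$I{\left(Q,z \right)} = \left(-3 + Q\right) \left(5 + z\right)$
$s = -8$ ($s = -8 + \left(-15 - -15 + 5 \cdot 0 + 0 \left(-5\right)\right) \left(-35\right) = -8 + \left(-15 + 15 + 0 + 0\right) \left(-35\right) = -8 + 0 \left(-35\right) = -8 + 0 = -8$)
$\left(s - -541\right) \left(3705 - 1247\right) = \left(-8 - -541\right) \left(3705 - 1247\right) = \left(-8 + \left(-3 + 544\right)\right) 2458 = \left(-8 + 541\right) 2458 = 533 \cdot 2458 = 1310114$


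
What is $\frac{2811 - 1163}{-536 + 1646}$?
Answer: $\frac{824}{555} \approx 1.4847$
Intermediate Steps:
$\frac{2811 - 1163}{-536 + 1646} = \frac{1648}{1110} = 1648 \cdot \frac{1}{1110} = \frac{824}{555}$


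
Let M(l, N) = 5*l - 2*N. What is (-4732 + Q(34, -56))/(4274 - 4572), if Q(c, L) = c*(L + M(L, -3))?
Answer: 7976/149 ≈ 53.530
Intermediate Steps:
M(l, N) = -2*N + 5*l
Q(c, L) = c*(6 + 6*L) (Q(c, L) = c*(L + (-2*(-3) + 5*L)) = c*(L + (6 + 5*L)) = c*(6 + 6*L))
(-4732 + Q(34, -56))/(4274 - 4572) = (-4732 + 6*34*(1 - 56))/(4274 - 4572) = (-4732 + 6*34*(-55))/(-298) = (-4732 - 11220)*(-1/298) = -15952*(-1/298) = 7976/149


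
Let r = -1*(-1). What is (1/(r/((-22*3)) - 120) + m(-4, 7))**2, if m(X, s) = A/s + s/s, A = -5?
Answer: 236544400/3074369809 ≈ 0.076941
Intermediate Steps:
r = 1
m(X, s) = 1 - 5/s (m(X, s) = -5/s + s/s = -5/s + 1 = 1 - 5/s)
(1/(r/((-22*3)) - 120) + m(-4, 7))**2 = (1/(1/(-22*3) - 120) + (-5 + 7)/7)**2 = (1/(1/(-66) - 120) + (1/7)*2)**2 = (1/(1*(-1/66) - 120) + 2/7)**2 = (1/(-1/66 - 120) + 2/7)**2 = (1/(-7921/66) + 2/7)**2 = (-66/7921 + 2/7)**2 = (15380/55447)**2 = 236544400/3074369809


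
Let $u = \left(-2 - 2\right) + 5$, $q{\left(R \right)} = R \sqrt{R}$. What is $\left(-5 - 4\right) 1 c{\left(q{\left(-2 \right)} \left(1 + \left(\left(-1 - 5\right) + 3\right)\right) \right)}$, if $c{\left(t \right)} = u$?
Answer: $-9$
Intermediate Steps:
$q{\left(R \right)} = R^{\frac{3}{2}}$
$u = 1$ ($u = \left(-2 - 2\right) + 5 = -4 + 5 = 1$)
$c{\left(t \right)} = 1$
$\left(-5 - 4\right) 1 c{\left(q{\left(-2 \right)} \left(1 + \left(\left(-1 - 5\right) + 3\right)\right) \right)} = \left(-5 - 4\right) 1 \cdot 1 = \left(-9\right) 1 \cdot 1 = \left(-9\right) 1 = -9$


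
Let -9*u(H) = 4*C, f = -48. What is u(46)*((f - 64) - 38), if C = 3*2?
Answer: 400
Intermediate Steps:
C = 6
u(H) = -8/3 (u(H) = -4*6/9 = -1/9*24 = -8/3)
u(46)*((f - 64) - 38) = -8*((-48 - 64) - 38)/3 = -8*(-112 - 38)/3 = -8/3*(-150) = 400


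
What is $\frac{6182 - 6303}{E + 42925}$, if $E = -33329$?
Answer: $- \frac{121}{9596} \approx -0.012609$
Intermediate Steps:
$\frac{6182 - 6303}{E + 42925} = \frac{6182 - 6303}{-33329 + 42925} = - \frac{121}{9596}$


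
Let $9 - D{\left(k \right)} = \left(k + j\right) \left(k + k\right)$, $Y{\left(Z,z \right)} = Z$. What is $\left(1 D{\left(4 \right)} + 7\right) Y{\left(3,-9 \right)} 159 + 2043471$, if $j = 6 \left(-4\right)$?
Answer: $2127423$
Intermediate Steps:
$j = -24$
$D{\left(k \right)} = 9 - 2 k \left(-24 + k\right)$ ($D{\left(k \right)} = 9 - \left(k - 24\right) \left(k + k\right) = 9 - \left(-24 + k\right) 2 k = 9 - 2 k \left(-24 + k\right)$)
$\left(1 D{\left(4 \right)} + 7\right) Y{\left(3,-9 \right)} 159 + 2043471 = \left(1 \left(9 - 2 \cdot 4^{2} + 48 \cdot 4\right) + 7\right) 3 \cdot 159 + 2043471 = \left(1 \left(9 - 32 + 192\right) + 7\right) 3 \cdot 159 + 2043471 = \left(1 \cdot 169 + 7\right) 3 \cdot 159 + 2043471 = \left(169 + 7\right) 3 \cdot 159 + 2043471 = 176 \cdot 3 \cdot 159 + 2043471 = 528 \cdot 159 + 2043471 = 83952 + 2043471 = 2127423$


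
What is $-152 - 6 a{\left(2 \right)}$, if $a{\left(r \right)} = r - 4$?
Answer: $-140$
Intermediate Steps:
$a{\left(r \right)} = -4 + r$
$-152 - 6 a{\left(2 \right)} = -152 - 6 \left(-4 + 2\right) = -152 - -12 = -152 + 12 = -140$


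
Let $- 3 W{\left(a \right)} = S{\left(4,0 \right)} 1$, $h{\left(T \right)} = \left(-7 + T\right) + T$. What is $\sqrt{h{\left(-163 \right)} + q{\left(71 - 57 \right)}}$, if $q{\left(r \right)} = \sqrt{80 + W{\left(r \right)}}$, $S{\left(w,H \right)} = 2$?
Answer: $\frac{\sqrt{-2997 + 3 \sqrt{714}}}{3} \approx 18.003 i$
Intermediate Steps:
$h{\left(T \right)} = -7 + 2 T$
$W{\left(a \right)} = - \frac{2}{3}$ ($W{\left(a \right)} = - \frac{2 \cdot 1}{3} = \left(- \frac{1}{3}\right) 2 = - \frac{2}{3}$)
$q{\left(r \right)} = \frac{\sqrt{714}}{3}$ ($q{\left(r \right)} = \sqrt{80 - \frac{2}{3}} = \sqrt{\frac{238}{3}} = \frac{\sqrt{714}}{3}$)
$\sqrt{h{\left(-163 \right)} + q{\left(71 - 57 \right)}} = \sqrt{\left(-7 + 2 \left(-163\right)\right) + \frac{\sqrt{714}}{3}} = \sqrt{\left(-7 - 326\right) + \frac{\sqrt{714}}{3}} = \sqrt{-333 + \frac{\sqrt{714}}{3}}$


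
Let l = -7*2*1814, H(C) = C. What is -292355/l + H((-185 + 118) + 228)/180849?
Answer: 328423591/28526964 ≈ 11.513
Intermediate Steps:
l = -25396 (l = -14*1814 = -25396)
-292355/l + H((-185 + 118) + 228)/180849 = -292355/(-25396) + ((-185 + 118) + 228)/180849 = -292355*(-1/25396) + (-67 + 228)*(1/180849) = 41765/3628 + 161*(1/180849) = 41765/3628 + 7/7863 = 328423591/28526964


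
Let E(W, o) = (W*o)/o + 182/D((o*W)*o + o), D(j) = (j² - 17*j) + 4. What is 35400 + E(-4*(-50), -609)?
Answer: 97935903298013436491/2751008519607119 ≈ 35600.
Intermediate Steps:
D(j) = 4 + j² - 17*j
E(W, o) = W + 182/(4 + (o + W*o²)² - 17*o - 17*W*o²) (E(W, o) = (W*o)/o + 182/(4 + ((o*W)*o + o)² - 17*((o*W)*o + o)) = W + 182/(4 + ((W*o)*o + o)² - 17*((W*o)*o + o)) = W + 182/(4 + (W*o² + o)² - 17*(W*o² + o)) = W + 182/(4 + (o + W*o²)² - 17*(o + W*o²)) = W + 182/(4 + (o + W*o²)² + (-17*o - 17*W*o²)) = W + 182/(4 + (o + W*o²)² - 17*o - 17*W*o²))
35400 + E(-4*(-50), -609) = 35400 + (-4*(-50) + 182/(4 + (-609 - 4*(-50)*(-609)²)² - 17*(-609) - 17*(-4*(-50))*(-609)²)) = 35400 + (200 + 182/(4 + (-609 + 200*370881)² + 10353 - 17*200*370881)) = 35400 + (200 + 182/(4 + (-609 + 74176200)² + 10353 - 1260995400)) = 35400 + (200 + 182/(4 + 74175591² + 10353 - 1260995400)) = 35400 + (200 + 182/(4 + 5502018300199281 + 10353 - 1260995400)) = 35400 + (200 + 182/5502017039214238) = 35400 + (200 + 182*(1/5502017039214238)) = 35400 + (200 + 91/2751008519607119) = 35400 + 550201703921423891/2751008519607119 = 97935903298013436491/2751008519607119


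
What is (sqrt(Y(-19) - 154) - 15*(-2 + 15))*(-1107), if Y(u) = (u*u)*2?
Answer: 215865 - 2214*sqrt(142) ≈ 1.8948e+5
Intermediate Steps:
Y(u) = 2*u**2 (Y(u) = u**2*2 = 2*u**2)
(sqrt(Y(-19) - 154) - 15*(-2 + 15))*(-1107) = (sqrt(2*(-19)**2 - 154) - 15*(-2 + 15))*(-1107) = (sqrt(2*361 - 154) - 15*13)*(-1107) = (sqrt(722 - 154) - 195)*(-1107) = (sqrt(568) - 195)*(-1107) = (2*sqrt(142) - 195)*(-1107) = (-195 + 2*sqrt(142))*(-1107) = 215865 - 2214*sqrt(142)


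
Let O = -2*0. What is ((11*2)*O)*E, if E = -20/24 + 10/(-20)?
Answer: 0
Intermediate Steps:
E = -4/3 (E = -20*1/24 + 10*(-1/20) = -⅚ - ½ = -4/3 ≈ -1.3333)
O = 0
((11*2)*O)*E = ((11*2)*0)*(-4/3) = (22*0)*(-4/3) = 0*(-4/3) = 0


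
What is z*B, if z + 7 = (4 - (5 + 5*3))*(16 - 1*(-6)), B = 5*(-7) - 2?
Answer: 13283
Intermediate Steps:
B = -37 (B = -35 - 2 = -37)
z = -359 (z = -7 + (4 - (5 + 5*3))*(16 - 1*(-6)) = -7 + (4 - (5 + 15))*(16 + 6) = -7 + (4 - 1*20)*22 = -7 + (4 - 20)*22 = -7 - 16*22 = -7 - 352 = -359)
z*B = -359*(-37) = 13283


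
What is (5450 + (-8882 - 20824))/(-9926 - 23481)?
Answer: 24256/33407 ≈ 0.72608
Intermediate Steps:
(5450 + (-8882 - 20824))/(-9926 - 23481) = (5450 - 29706)/(-33407) = -24256*(-1/33407) = 24256/33407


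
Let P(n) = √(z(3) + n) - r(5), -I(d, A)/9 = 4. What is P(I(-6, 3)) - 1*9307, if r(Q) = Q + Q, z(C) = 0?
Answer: -9317 + 6*I ≈ -9317.0 + 6.0*I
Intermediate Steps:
r(Q) = 2*Q
I(d, A) = -36 (I(d, A) = -9*4 = -36)
P(n) = -10 + √n (P(n) = √(0 + n) - 2*5 = √n - 1*10 = √n - 10 = -10 + √n)
P(I(-6, 3)) - 1*9307 = (-10 + √(-36)) - 1*9307 = (-10 + 6*I) - 9307 = -9317 + 6*I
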